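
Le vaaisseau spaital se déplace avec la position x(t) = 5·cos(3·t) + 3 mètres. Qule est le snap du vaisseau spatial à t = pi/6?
En partant de la position x(t) = 5·cos(3·t) + 3, nous prenons 4 dérivées. En prenant d/dt de x(t), nous trouvons v(t) = -15·sin(3·t). La dérivée de la vitesse donne l'accélération: a(t) = -45·cos(3·t). En prenant d/dt de a(t), nous trouvons j(t) = 135·sin(3·t). La dérivée du jerk donne le snap: s(t) = 405·cos(3·t). Nous avons le snap s(t) = 405·cos(3·t). En substituant t = pi/6: s(pi/6) = 0.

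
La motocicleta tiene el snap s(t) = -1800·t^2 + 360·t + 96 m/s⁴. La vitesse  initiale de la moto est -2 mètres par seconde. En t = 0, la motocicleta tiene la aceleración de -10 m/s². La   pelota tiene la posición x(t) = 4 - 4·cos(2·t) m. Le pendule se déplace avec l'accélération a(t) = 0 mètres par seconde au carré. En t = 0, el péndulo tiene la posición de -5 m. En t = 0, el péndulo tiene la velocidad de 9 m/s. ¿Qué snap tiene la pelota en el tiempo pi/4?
Debemos derivar nuestra ecuación de la posición x(t) = 4 - 4·cos(2·t) 4 veces. Derivando la posición, obtenemos la velocidad: v(t) = 8·sin(2·t). Derivando la velocidad, obtenemos la aceleración: a(t) = 16·cos(2·t). Tomando d/dt de a(t), encontramos j(t) = -32·sin(2·t). La derivada de la sacudida da el snap: s(t) = -64·cos(2·t). Usando s(t) = -64·cos(2·t) y sustituyendo t = pi/4, encontramos s = 0.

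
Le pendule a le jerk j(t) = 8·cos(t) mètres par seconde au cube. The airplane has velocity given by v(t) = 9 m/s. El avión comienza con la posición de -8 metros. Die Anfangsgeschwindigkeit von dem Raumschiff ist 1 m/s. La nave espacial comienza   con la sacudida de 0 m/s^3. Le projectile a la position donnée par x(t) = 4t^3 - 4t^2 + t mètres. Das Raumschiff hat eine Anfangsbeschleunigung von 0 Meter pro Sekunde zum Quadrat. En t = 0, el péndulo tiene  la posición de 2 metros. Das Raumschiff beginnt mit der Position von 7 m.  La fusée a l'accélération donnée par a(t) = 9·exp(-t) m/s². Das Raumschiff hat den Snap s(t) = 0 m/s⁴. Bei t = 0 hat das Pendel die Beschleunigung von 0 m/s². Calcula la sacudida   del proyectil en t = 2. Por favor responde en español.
Partiendo de la posición x(t) = 4·t^3 - 4·t^2 + t, tomamos 3 derivadas. Derivando la posición, obtenemos la velocidad: v(t) = 12·t^2 - 8·t + 1. Tomando d/dt de v(t), encontramos a(t) = 24·t - 8. La derivada de la aceleración da la sacudida: j(t) = 24. Tenemos la sacudida j(t) = 24. Sustituyendo t = 2: j(2) = 24.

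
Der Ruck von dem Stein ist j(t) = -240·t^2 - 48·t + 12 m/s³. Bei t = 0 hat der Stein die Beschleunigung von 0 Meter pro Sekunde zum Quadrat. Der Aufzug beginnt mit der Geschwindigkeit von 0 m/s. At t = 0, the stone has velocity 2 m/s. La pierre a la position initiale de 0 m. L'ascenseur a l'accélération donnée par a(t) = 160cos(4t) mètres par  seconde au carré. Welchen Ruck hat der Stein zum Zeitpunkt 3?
Aus der Gleichung für den Ruck j(t) = -240·t^2 - 48·t + 12, setzen wir t = 3 ein und erhalten j = -2292.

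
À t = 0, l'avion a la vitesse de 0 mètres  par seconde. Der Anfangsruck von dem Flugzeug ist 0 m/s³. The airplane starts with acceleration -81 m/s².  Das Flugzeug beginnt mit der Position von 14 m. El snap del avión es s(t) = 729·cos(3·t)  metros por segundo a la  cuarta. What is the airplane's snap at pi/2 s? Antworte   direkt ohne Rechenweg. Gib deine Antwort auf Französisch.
s(pi/2) = 0.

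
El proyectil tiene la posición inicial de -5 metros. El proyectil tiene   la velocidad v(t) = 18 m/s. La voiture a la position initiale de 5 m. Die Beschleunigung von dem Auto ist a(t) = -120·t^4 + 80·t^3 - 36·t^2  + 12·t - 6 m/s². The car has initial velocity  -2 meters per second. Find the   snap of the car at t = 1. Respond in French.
Nous devons dériver notre équation de l'accélération a(t) = -120·t^4 + 80·t^3 - 36·t^2 + 12·t - 6 2 fois. En prenant d/dt de a(t), nous trouvons j(t) = -480·t^3 + 240·t^2 - 72·t + 12. La dérivée du jerk donne le snap: s(t) = -1440·t^2 + 480·t - 72. Nous avons le snap s(t) = -1440·t^2 + 480·t - 72. En substituant t = 1: s(1) = -1032.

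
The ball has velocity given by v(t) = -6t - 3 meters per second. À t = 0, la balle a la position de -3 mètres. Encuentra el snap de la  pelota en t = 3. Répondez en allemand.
Um dies zu lösen, müssen wir 3 Ableitungen unserer Gleichung für die Geschwindigkeit v(t) = -6·t - 3 nehmen. Die Ableitung von der Geschwindigkeit ergibt die Beschleunigung: a(t) = -6. Die Ableitung von der Beschleunigung ergibt den Ruck: j(t) = 0. Die Ableitung von dem Ruck ergibt den Snap: s(t) = 0. Wir haben den Snap s(t) = 0. Durch Einsetzen von t = 3: s(3) = 0.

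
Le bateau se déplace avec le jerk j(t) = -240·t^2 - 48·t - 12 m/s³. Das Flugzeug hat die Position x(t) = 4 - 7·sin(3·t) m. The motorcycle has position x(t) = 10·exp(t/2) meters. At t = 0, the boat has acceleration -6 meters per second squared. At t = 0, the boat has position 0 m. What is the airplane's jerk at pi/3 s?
Starting from position x(t) = 4 - 7·sin(3·t), we take 3 derivatives. Differentiating position, we get velocity: v(t) = -21·cos(3·t). Differentiating velocity, we get acceleration: a(t) = 63·sin(3·t). Differentiating acceleration, we get jerk: j(t) = 189·cos(3·t). Using j(t) = 189·cos(3·t) and substituting t = pi/3, we find j = -189.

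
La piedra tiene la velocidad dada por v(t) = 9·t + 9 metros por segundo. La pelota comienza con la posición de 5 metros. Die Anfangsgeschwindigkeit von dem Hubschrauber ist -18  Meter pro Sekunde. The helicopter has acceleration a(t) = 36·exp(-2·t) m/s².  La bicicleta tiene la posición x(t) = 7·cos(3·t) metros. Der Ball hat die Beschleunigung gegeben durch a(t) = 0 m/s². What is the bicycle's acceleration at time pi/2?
We must differentiate our position equation x(t) = 7·cos(3·t) 2 times. Differentiating position, we get velocity: v(t) = -21·sin(3·t). The derivative of velocity gives acceleration: a(t) = -63·cos(3·t). Using a(t) = -63·cos(3·t) and substituting t = pi/2, we find a = 0.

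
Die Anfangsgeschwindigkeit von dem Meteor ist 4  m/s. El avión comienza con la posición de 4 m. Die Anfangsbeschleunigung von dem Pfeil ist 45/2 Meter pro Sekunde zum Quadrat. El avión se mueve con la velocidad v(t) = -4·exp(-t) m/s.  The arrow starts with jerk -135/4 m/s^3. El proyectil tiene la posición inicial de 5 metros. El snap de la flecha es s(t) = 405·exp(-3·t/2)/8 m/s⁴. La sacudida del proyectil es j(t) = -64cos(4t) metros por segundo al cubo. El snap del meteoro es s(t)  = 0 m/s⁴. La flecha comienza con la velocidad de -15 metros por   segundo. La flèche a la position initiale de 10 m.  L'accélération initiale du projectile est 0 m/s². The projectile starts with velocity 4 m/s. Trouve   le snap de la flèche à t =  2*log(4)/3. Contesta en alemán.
Aus der Gleichung für den Snap s(t) = 405·exp(-3·t/2)/8, setzen wir t = 2*log(4)/3 ein und erhalten s = 405/32.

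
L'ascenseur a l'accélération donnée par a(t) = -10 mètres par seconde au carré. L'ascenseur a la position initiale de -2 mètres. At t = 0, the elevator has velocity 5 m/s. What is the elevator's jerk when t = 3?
We must differentiate our acceleration equation a(t) = -10 1 time. Taking d/dt of a(t), we find j(t) = 0. Using j(t) = 0 and substituting t = 3, we find j = 0.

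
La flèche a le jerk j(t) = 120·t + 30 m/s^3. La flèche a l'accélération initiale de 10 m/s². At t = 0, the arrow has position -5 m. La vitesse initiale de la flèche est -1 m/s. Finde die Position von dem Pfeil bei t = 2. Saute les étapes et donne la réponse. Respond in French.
À t = 2, x = 133.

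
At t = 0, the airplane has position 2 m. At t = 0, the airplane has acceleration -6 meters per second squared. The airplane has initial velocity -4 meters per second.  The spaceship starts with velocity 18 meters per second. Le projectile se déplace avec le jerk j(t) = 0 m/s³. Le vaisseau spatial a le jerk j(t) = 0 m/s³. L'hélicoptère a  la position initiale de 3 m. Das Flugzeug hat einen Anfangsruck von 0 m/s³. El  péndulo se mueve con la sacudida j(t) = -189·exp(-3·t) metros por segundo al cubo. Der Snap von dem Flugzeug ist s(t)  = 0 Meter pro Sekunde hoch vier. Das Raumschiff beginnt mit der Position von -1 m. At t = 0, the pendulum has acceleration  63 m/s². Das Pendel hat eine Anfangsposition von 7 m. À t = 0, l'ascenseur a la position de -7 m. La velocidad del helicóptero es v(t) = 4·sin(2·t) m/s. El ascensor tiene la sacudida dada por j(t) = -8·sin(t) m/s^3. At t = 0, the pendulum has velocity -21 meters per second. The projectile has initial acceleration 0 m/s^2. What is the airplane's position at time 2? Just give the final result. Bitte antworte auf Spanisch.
x(2) = -18.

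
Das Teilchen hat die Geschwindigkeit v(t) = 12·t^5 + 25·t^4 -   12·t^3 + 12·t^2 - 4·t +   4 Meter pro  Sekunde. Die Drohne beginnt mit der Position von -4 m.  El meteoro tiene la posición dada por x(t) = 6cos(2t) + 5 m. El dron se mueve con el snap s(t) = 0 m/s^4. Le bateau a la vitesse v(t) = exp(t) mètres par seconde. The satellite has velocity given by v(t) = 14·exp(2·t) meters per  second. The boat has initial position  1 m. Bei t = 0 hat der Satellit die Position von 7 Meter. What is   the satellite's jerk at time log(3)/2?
To solve this, we need to take 2 derivatives of our velocity equation v(t) = 14·exp(2·t). Taking d/dt of v(t), we find a(t) = 28·exp(2·t). Differentiating acceleration, we get jerk: j(t) = 56·exp(2·t). Using j(t) = 56·exp(2·t) and substituting t = log(3)/2, we find j = 168.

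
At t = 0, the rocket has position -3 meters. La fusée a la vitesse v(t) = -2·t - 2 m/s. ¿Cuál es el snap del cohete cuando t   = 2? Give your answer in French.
En partant de la vitesse v(t) = -2·t - 2, nous prenons 3 dérivées. En prenant d/dt de v(t), nous trouvons a(t) = -2. La dérivée de l'accélération donne le jerk: j(t) = 0. La dérivée du jerk donne le snap: s(t) = 0. En utilisant s(t) = 0 et en substituant t = 2, nous trouvons s = 0.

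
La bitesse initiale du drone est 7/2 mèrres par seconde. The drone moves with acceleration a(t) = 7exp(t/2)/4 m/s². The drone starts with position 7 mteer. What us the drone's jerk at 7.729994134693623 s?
To solve this, we need to take 1 derivative of our acceleration equation a(t) = 7·exp(t/2)/4. Differentiating acceleration, we get jerk: j(t) = 7·exp(t/2)/8. Using j(t) = 7·exp(t/2)/8 and substituting t = 7.729994134693623, we find j = 41.7402409687724.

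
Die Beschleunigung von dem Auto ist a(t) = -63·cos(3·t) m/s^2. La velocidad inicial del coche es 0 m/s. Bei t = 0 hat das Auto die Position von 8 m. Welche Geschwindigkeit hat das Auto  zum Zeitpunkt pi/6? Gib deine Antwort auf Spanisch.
Necesitamos integrar nuestra ecuación de la aceleración a(t) = -63·cos(3·t) 1 vez. La integral de la aceleración, con v(0) = 0, da la velocidad: v(t) = -21·sin(3·t). Tenemos la velocidad v(t) = -21·sin(3·t). Sustituyendo t = pi/6: v(pi/6) = -21.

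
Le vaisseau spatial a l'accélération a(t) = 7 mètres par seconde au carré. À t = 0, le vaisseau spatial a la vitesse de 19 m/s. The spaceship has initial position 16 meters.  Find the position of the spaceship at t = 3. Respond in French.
Nous devons intégrer notre équation de l'accélération a(t) = 7 2 fois. L'intégrale de l'accélération est la vitesse. En utilisant v(0) = 19, nous obtenons v(t) = 7·t + 19. En prenant ∫v(t)dt et en appliquant x(0) = 16, nous trouvons x(t) = 7·t^2/2 + 19·t + 16. Nous avons la position x(t) = 7·t^2/2 + 19·t + 16. En substituant t = 3: x(3) = 209/2.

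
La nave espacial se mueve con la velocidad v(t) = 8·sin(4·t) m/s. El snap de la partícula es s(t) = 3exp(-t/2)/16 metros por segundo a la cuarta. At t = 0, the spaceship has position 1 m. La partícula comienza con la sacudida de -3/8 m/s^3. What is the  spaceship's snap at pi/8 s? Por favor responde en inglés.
To solve this, we need to take 3 derivatives of our velocity equation v(t) = 8·sin(4·t). Taking d/dt of v(t), we find a(t) = 32·cos(4·t). The derivative of acceleration gives jerk: j(t) = -128·sin(4·t). Differentiating jerk, we get snap: s(t) = -512·cos(4·t). From the given snap equation s(t) = -512·cos(4·t), we substitute t = pi/8 to get s = 0.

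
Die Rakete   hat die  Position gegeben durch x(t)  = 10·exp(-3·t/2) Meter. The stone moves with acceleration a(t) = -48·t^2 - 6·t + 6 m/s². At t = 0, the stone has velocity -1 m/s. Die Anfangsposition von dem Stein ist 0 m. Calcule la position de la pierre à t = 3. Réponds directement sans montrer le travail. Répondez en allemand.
Die Position bei t = 3 ist x = -327.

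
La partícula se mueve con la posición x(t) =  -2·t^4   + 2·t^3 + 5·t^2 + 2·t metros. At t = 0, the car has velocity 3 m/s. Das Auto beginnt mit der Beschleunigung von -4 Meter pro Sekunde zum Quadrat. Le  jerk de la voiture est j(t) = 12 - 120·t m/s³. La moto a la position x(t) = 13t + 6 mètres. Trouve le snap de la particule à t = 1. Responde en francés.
Pour résoudre ceci, nous devons prendre 4 dérivées de notre équation de la position x(t) = -2·t^4 + 2·t^3 + 5·t^2 + 2·t. La dérivée de la position donne la vitesse: v(t) = -8·t^3 + 6·t^2 + 10·t + 2. La dérivée de la vitesse donne l'accélération: a(t) = -24·t^2 + 12·t + 10. La dérivée de l'accélération donne le jerk: j(t) = 12 - 48·t. En dérivant le jerk, nous obtenons le snap: s(t) = -48. Nous avons le snap s(t) = -48. En substituant t = 1: s(1) = -48.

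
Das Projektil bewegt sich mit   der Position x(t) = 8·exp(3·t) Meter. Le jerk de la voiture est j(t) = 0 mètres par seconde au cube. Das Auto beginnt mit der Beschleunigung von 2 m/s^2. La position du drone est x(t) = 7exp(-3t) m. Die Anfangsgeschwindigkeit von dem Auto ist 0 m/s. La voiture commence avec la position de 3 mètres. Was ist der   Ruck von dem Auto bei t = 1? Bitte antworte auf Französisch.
De l'équation du jerk j(t) = 0, nous substituons t = 1 pour obtenir j = 0.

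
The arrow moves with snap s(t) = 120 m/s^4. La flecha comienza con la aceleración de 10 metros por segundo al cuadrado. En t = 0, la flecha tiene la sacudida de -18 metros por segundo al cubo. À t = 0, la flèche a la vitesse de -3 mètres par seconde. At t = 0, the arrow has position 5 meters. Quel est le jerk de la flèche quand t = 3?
Nous devons intégrer notre équation du snap s(t) = 120 1 fois. En intégrant le snap et en utilisant la condition initiale j(0) = -18, nous obtenons j(t) = 120·t - 18. Nous avons le jerk j(t) = 120·t - 18. En substituant t = 3: j(3) = 342.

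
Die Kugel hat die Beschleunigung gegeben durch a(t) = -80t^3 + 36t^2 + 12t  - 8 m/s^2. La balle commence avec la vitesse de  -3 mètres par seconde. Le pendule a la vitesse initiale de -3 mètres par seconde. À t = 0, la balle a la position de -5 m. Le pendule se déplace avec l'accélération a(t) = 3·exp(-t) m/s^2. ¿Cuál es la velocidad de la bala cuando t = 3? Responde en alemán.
Wir müssen unsere Gleichung für die Beschleunigung a(t) = -80·t^3 + 36·t^2 + 12·t - 8 1-mal integrieren. Das Integral von der Beschleunigung, mit v(0) = -3, ergibt die Geschwindigkeit: v(t) = -20·t^4 + 12·t^3 + 6·t^2 - 8·t - 3. Wir haben die Geschwindigkeit v(t) = -20·t^4 + 12·t^3 + 6·t^2 - 8·t - 3. Durch Einsetzen von t = 3: v(3) = -1269.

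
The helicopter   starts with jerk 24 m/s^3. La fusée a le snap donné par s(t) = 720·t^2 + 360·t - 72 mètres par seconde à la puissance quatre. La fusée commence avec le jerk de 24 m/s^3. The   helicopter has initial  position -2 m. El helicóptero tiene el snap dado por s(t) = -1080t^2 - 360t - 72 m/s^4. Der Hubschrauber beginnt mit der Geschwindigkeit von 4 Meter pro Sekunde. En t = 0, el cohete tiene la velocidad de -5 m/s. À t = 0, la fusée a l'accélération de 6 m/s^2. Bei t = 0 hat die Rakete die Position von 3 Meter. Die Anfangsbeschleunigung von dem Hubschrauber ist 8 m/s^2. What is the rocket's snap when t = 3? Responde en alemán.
Mit s(t) = 720·t^2 + 360·t - 72 und Einsetzen von t = 3, finden wir s = 7488.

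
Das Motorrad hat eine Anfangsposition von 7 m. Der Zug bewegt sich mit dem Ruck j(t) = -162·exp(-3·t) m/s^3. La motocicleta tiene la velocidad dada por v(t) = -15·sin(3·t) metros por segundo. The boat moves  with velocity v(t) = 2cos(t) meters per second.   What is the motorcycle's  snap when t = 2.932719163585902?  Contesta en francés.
Nous devons dériver notre équation de la vitesse v(t) = -15·sin(3·t) 3 fois. La dérivée de la vitesse donne l'accélération: a(t) = -45·cos(3·t). En prenant d/dt de a(t), nous trouvons j(t) = 135·sin(3·t). La dérivée du jerk donne le snap: s(t) = 405·cos(3·t). En utilisant s(t) = 405·cos(3·t) et en substituant t = 2.932719163585902, nous trouvons s = -328.055638641788.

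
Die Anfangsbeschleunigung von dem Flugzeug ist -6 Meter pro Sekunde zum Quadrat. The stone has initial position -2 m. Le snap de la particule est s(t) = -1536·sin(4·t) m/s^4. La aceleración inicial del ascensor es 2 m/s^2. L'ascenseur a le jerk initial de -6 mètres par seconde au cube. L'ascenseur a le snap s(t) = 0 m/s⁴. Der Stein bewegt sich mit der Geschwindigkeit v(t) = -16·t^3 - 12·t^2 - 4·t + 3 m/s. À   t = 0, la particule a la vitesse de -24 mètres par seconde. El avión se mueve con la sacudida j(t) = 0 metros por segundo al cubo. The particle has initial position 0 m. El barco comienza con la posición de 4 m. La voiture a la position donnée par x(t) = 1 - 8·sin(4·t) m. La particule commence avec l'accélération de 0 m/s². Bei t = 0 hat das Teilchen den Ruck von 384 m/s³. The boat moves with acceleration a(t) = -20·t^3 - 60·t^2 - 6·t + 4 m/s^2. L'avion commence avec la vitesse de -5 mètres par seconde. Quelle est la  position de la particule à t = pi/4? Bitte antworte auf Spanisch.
Partiendo del snap s(t) = -1536·sin(4·t), tomamos 4 antiderivadas. La antiderivada del snap, con j(0) = 384, da la sacudida: j(t) = 384·cos(4·t). Tomando ∫j(t)dt y aplicando a(0) = 0, encontramos a(t) = 96·sin(4·t). La integral de la aceleración es la velocidad. Usando v(0) = -24, obtenemos v(t) = -24·cos(4·t). Tomando ∫v(t)dt y aplicando x(0) = 0, encontramos x(t) = -6·sin(4·t). De la ecuación de la posición x(t) = -6·sin(4·t), sustituimos t = pi/4 para obtener x = 0.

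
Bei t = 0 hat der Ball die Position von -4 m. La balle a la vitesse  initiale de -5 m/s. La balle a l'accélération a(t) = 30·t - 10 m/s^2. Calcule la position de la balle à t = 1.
Nous devons trouver l'intégrale de notre équation de l'accélération a(t) = 30·t - 10 2 fois. En prenant ∫a(t)dt et en appliquant v(0) = -5, nous trouvons v(t) = 15·t^2 - 10·t - 5. En intégrant la vitesse et en utilisant la condition initiale x(0) = -4, nous obtenons x(t) = 5·t^3 - 5·t^2 - 5·t - 4. De l'équation de la position x(t) = 5·t^3 - 5·t^2 - 5·t - 4, nous substituons t = 1 pour obtenir x = -9.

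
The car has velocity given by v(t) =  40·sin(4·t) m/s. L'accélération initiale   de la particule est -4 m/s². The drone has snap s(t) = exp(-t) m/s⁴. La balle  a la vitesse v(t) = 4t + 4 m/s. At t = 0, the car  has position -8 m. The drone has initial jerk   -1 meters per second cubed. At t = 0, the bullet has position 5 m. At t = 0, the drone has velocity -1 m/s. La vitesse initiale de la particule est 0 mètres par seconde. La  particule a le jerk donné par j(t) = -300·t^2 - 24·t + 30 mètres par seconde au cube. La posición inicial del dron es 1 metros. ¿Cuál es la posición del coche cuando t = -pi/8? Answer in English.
We must find the antiderivative of our velocity equation v(t) = 40·sin(4·t) 1 time. Integrating velocity and using the initial condition x(0) = -8, we get x(t) = 2 - 10·cos(4·t). Using x(t) = 2 - 10·cos(4·t) and substituting t = -pi/8, we find x = 2.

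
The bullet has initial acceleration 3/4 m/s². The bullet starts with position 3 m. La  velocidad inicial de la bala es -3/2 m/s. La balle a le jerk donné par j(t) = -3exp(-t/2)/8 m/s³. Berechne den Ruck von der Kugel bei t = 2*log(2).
Aus der Gleichung für den Ruck j(t) = -3·exp(-t/2)/8, setzen wir t = 2*log(2) ein und erhalten j = -3/16.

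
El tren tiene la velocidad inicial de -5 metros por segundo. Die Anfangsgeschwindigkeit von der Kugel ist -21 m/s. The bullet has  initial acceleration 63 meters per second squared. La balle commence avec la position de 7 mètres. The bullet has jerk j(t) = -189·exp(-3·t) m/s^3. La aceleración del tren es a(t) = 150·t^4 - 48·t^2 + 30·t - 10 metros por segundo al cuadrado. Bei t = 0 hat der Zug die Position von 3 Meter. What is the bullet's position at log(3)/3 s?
We must find the antiderivative of our jerk equation j(t) = -189·exp(-3·t) 3 times. Integrating jerk and using the initial condition a(0) = 63, we get a(t) = 63·exp(-3·t). The integral of acceleration, with v(0) = -21, gives velocity: v(t) = -21·exp(-3·t). Integrating velocity and using the initial condition x(0) = 7, we get x(t) = 7·exp(-3·t). From the given position equation x(t) = 7·exp(-3·t), we substitute t = log(3)/3 to get x = 7/3.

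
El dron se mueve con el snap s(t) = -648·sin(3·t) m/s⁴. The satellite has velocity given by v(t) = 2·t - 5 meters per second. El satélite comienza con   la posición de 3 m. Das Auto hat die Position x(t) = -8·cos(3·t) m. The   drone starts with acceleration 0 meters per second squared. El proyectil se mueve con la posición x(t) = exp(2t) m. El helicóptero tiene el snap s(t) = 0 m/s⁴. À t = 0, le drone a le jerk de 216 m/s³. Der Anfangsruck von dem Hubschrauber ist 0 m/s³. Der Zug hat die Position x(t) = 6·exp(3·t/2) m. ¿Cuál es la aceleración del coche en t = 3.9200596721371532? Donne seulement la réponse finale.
La aceleración en t = 3.9200596721371532 es a = 49.8421298040508.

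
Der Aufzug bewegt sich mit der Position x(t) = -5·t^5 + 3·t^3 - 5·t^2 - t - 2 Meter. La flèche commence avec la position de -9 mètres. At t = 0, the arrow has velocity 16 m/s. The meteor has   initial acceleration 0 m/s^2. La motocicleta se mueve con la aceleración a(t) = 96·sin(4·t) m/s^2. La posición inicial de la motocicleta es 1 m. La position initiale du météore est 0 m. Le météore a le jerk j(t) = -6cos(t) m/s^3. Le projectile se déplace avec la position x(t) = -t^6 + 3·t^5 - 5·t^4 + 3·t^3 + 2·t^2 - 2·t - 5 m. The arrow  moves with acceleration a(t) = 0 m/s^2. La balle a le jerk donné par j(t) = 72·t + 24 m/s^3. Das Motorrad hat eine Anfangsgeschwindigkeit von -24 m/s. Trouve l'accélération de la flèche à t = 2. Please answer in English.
Using a(t) = 0 and substituting t = 2, we find a = 0.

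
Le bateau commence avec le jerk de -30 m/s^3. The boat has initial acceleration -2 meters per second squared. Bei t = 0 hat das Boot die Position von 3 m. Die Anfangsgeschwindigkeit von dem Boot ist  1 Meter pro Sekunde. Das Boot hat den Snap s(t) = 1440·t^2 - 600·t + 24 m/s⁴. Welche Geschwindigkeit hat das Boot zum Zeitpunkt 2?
Wir müssen die Stammfunktion unserer Gleichung für den Snap s(t) = 1440·t^2 - 600·t + 24 3-mal finden. Das Integral von dem Snap, mit j(0) = -30, ergibt den Ruck: j(t) = 480·t^3 - 300·t^2 + 24·t - 30. Durch Integration von dem Ruck und Verwendung der Anfangsbedingung a(0) = -2, erhalten wir a(t) = 120·t^4 - 100·t^3 + 12·t^2 - 30·t - 2. Das Integral von der Beschleunigung, mit v(0) = 1, ergibt die Geschwindigkeit: v(t) = 24·t^5 - 25·t^4 + 4·t^3 - 15·t^2 - 2·t + 1. Mit v(t) = 24·t^5 - 25·t^4 + 4·t^3 - 15·t^2 - 2·t + 1 und Einsetzen von t = 2, finden wir v = 337.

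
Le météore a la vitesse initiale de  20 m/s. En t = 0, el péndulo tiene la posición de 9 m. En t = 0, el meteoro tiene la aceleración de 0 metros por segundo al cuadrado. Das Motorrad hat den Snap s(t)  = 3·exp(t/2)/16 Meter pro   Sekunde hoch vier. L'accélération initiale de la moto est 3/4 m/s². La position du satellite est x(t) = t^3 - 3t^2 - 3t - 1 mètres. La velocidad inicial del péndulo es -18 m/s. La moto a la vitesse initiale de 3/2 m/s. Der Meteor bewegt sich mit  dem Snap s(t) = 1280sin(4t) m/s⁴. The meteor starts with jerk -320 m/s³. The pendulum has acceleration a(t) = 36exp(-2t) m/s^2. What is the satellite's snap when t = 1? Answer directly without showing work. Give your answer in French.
À t = 1, s = 0.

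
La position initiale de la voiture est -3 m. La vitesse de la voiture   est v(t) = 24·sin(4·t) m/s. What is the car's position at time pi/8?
To solve this, we need to take 1 integral of our velocity equation v(t) = 24·sin(4·t). The antiderivative of velocity is position. Using x(0) = -3, we get x(t) = 3 - 6·cos(4·t). We have position x(t) = 3 - 6·cos(4·t). Substituting t = pi/8: x(pi/8) = 3.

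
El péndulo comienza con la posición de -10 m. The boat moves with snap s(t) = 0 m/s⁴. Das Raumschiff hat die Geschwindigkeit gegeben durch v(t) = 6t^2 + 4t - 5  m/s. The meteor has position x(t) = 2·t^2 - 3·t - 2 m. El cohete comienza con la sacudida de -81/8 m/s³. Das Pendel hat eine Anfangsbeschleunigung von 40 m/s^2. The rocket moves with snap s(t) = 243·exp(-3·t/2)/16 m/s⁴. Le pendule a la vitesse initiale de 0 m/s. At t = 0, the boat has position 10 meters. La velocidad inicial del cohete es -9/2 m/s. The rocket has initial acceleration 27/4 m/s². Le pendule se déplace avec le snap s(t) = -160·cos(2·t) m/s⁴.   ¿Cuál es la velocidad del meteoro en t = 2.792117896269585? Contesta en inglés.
Starting from position x(t) = 2·t^2 - 3·t - 2, we take 1 derivative. Differentiating position, we get velocity: v(t) = 4·t - 3. Using v(t) = 4·t - 3 and substituting t = 2.792117896269585, we find v = 8.16847158507834.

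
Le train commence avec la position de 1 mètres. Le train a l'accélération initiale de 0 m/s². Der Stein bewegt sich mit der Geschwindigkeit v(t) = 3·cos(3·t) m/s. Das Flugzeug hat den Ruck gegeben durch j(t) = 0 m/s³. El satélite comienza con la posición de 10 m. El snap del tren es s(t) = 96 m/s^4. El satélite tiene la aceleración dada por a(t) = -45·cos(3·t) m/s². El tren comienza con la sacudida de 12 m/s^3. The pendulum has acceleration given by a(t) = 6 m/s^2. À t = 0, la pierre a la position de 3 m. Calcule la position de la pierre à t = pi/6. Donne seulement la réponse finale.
La position à t = pi/6 est x = 4.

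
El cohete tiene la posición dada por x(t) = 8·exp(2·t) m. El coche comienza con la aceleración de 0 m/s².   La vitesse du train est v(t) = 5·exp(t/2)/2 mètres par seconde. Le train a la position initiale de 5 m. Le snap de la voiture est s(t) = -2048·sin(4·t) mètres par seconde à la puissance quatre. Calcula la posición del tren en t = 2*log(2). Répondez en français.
Pour résoudre ceci, nous devons prendre 1 primitive de notre équation de la vitesse v(t) = 5·exp(t/2)/2. L'intégrale de la vitesse est la position. En utilisant x(0) = 5, nous obtenons x(t) = 5·exp(t/2). Nous avons la position x(t) = 5·exp(t/2). En substituant t = 2*log(2): x(2*log(2)) = 10.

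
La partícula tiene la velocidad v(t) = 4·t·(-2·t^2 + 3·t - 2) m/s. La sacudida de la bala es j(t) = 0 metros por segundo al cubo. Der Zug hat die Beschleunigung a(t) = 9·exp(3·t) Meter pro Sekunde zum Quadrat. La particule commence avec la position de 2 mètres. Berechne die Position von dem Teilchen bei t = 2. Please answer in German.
Wir müssen das Integral unserer Gleichung für die Geschwindigkeit v(t) = 4·t·(-2·t^2 + 3·t - 2) 1-mal finden. Mit ∫v(t)dt und Anwendung von x(0) = 2, finden wir x(t) = -2·t^4 + 4·t^3 - 4·t^2 + 2. Mit x(t) = -2·t^4 + 4·t^3 - 4·t^2 + 2 und Einsetzen von t = 2, finden wir x = -14.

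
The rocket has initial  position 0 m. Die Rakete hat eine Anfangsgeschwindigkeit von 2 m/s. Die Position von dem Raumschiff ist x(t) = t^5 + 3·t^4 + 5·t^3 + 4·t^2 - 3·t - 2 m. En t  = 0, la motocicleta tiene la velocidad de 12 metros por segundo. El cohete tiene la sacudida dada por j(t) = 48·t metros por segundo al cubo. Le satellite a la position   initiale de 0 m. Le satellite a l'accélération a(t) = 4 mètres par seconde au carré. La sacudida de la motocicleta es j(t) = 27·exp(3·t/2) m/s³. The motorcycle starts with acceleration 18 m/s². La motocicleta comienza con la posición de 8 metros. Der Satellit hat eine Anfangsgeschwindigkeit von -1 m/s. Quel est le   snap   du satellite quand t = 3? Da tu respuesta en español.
Partiendo de la aceleración a(t) = 4, tomamos 2 derivadas. La derivada de la aceleración da la sacudida: j(t) = 0. La derivada de la sacudida da el snap: s(t) = 0. De la ecuación del snap s(t) = 0, sustituimos t = 3 para obtener s = 0.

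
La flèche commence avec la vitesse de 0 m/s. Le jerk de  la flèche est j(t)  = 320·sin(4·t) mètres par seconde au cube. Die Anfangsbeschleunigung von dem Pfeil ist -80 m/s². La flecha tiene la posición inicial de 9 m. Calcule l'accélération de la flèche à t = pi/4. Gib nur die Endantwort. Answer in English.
At t = pi/4, a = 80.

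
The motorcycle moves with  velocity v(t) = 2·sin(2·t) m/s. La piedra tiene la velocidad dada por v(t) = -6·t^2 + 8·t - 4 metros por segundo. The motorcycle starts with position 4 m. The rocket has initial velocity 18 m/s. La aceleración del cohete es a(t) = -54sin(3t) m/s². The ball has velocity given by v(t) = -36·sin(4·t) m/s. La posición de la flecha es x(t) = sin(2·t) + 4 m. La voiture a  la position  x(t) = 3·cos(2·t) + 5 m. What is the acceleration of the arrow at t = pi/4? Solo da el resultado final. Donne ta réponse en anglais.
The answer is -4.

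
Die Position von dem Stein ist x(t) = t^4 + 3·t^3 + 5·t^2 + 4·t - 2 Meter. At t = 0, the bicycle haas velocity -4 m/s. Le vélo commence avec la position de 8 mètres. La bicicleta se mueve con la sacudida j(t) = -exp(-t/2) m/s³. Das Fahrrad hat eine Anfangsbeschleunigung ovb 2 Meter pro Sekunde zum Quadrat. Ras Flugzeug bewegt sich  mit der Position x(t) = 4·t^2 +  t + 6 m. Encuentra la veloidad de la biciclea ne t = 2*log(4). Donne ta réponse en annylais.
We must find the integral of our jerk equation j(t) = -exp(-t/2) 2 times. Finding the antiderivative of j(t) and using a(0) = 2: a(t) = 2·exp(-t/2). Finding the antiderivative of a(t) and using v(0) = -4: v(t) = -4·exp(-t/2). We have velocity v(t) = -4·exp(-t/2). Substituting t = 2*log(4): v(2*log(4)) = -1.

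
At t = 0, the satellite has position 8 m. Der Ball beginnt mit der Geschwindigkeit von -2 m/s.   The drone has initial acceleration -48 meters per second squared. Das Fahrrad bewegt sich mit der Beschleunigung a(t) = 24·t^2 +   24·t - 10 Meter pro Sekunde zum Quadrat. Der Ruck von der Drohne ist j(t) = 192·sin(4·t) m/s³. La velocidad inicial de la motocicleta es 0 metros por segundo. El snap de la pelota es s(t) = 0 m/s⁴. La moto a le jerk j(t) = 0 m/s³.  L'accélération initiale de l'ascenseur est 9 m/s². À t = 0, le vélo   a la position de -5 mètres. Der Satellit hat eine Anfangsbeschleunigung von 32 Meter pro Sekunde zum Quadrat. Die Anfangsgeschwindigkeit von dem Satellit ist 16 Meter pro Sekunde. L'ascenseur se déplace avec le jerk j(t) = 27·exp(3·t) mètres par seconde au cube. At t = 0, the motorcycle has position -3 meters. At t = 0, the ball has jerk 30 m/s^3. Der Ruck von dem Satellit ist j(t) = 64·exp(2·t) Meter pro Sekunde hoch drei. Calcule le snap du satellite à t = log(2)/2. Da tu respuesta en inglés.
To solve this, we need to take 1 derivative of our jerk equation j(t) = 64·exp(2·t). The derivative of jerk gives snap: s(t) = 128·exp(2·t). We have snap s(t) = 128·exp(2·t). Substituting t = log(2)/2: s(log(2)/2) = 256.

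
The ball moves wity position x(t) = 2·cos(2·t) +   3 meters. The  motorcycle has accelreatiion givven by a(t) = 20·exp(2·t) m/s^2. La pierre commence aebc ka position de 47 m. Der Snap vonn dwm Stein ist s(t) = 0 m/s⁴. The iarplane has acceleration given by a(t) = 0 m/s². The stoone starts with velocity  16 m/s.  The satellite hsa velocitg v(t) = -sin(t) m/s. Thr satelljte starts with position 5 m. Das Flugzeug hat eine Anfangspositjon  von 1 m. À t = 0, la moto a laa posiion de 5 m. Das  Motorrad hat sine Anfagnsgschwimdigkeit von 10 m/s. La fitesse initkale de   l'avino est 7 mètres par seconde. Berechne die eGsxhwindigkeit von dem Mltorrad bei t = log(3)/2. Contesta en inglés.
To solve this, we need to take 1 integral of our acceleration equation a(t) = 20·exp(2·t). Taking ∫a(t)dt and applying v(0) = 10, we find v(t) = 10·exp(2·t). From the given velocity equation v(t) = 10·exp(2·t), we substitute t = log(3)/2 to get v = 30.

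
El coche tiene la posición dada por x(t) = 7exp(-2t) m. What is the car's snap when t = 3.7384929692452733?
To solve this, we need to take 4 derivatives of our position equation x(t) = 7·exp(-2·t). The derivative of position gives velocity: v(t) = -14·exp(-2·t). The derivative of velocity gives acceleration: a(t) = 28·exp(-2·t). Differentiating acceleration, we get jerk: j(t) = -56·exp(-2·t). Taking d/dt of j(t), we find s(t) = 112·exp(-2·t). Using s(t) = 112·exp(-2·t) and substituting t = 3.7384929692452733, we find s = 0.0633875970251366.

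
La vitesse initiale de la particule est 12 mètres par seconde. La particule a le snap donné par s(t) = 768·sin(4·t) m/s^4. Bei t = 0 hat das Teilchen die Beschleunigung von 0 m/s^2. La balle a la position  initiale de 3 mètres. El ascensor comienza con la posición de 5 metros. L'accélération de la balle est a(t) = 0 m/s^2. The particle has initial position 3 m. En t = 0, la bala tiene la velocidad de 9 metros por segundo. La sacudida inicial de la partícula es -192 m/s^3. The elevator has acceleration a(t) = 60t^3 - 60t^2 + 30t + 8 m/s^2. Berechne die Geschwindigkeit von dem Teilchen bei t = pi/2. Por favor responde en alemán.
Um dies zu lösen, müssen wir 3 Integrale unserer Gleichung für den Snap s(t) = 768·sin(4·t) finden. Die Stammfunktion von dem Snap ist der Ruck. Mit j(0) = -192 erhalten wir j(t) = -192·cos(4·t). Mit ∫j(t)dt und Anwendung von a(0) = 0, finden wir a(t) = -48·sin(4·t). Mit ∫a(t)dt und Anwendung von v(0) = 12, finden wir v(t) = 12·cos(4·t). Aus der Gleichung für die Geschwindigkeit v(t) = 12·cos(4·t), setzen wir t = pi/2 ein und erhalten v = 12.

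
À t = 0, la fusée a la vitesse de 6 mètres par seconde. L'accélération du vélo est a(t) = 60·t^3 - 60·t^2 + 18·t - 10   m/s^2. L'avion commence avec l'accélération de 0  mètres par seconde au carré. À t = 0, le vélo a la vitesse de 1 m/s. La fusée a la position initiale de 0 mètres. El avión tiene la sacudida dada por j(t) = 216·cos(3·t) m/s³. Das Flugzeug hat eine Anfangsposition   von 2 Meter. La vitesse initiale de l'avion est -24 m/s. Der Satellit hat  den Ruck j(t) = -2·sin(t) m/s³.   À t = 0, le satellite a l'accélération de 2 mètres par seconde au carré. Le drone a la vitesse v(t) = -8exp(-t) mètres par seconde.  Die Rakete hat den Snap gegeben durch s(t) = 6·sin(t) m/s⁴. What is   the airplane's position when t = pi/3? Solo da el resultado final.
The answer is 2.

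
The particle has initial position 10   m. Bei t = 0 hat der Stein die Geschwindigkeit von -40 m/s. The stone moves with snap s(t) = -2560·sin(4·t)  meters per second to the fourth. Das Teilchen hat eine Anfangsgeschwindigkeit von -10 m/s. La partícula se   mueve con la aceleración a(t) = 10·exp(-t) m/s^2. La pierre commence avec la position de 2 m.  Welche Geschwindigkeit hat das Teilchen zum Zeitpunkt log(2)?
Wir müssen unsere Gleichung für die Beschleunigung a(t) = 10·exp(-t) 1-mal integrieren. Mit ∫a(t)dt und Anwendung von v(0) = -10, finden wir v(t) = -10·exp(-t). Wir haben die Geschwindigkeit v(t) = -10·exp(-t). Durch Einsetzen von t = log(2): v(log(2)) = -5.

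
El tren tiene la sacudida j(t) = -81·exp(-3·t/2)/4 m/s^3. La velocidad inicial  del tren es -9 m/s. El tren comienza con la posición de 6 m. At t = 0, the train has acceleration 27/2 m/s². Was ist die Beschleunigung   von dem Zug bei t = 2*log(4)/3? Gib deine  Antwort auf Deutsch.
Um dies zu lösen, müssen wir 1 Stammfunktion unserer Gleichung für den Ruck j(t) = -81·exp(-3·t/2)/4 finden. Durch Integration von dem Ruck und Verwendung der Anfangsbedingung a(0) = 27/2, erhalten wir a(t) = 27·exp(-3·t/2)/2. Wir haben die Beschleunigung a(t) = 27·exp(-3·t/2)/2. Durch Einsetzen von t = 2*log(4)/3: a(2*log(4)/3) = 27/8.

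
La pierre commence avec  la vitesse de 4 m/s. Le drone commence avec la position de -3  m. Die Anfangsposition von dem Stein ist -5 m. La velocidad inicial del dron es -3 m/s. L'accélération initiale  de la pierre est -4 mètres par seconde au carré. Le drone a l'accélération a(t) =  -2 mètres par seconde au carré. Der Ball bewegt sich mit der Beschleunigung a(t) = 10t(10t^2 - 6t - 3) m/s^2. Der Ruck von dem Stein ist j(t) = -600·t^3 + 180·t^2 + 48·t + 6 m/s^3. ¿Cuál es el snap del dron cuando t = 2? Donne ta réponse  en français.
En partant de l'accélération a(t) = -2, nous prenons 2 dérivées. En prenant d/dt de a(t), nous trouvons j(t) = 0. En dérivant le jerk, nous obtenons le snap: s(t) = 0. En utilisant s(t) = 0 et en substituant t = 2, nous trouvons s = 0.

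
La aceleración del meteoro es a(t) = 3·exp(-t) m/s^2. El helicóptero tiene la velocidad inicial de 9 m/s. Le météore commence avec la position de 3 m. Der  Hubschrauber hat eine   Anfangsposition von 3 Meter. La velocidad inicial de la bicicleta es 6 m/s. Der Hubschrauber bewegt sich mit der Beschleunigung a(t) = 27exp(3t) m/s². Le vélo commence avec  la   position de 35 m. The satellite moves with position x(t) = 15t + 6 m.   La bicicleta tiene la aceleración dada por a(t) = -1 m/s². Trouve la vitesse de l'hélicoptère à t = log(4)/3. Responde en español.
Necesitamos integrar nuestra ecuación de la aceleración a(t) = 27·exp(3·t) 1 vez. La integral de la aceleración, con v(0) = 9, da la velocidad: v(t) = 9·exp(3·t). Tenemos la velocidad v(t) = 9·exp(3·t). Sustituyendo t = log(4)/3: v(log(4)/3) = 36.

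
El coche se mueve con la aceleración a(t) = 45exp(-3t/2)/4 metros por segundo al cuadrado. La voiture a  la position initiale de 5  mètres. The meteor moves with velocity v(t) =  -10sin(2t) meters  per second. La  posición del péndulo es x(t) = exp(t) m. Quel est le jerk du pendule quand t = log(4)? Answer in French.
Nous devons dériver notre équation de la position x(t) = exp(t) 3 fois. En dérivant la position, nous obtenons la vitesse: v(t) = exp(t). En dérivant la vitesse, nous obtenons l'accélération: a(t) = exp(t). En dérivant l'accélération, nous obtenons le jerk: j(t) = exp(t). De l'équation du jerk j(t) = exp(t), nous substituons t = log(4) pour obtenir j = 4.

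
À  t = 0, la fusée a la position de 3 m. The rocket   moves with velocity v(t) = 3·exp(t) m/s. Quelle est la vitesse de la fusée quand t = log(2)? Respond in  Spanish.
Usando v(t) = 3·exp(t) y sustituyendo t = log(2), encontramos v = 6.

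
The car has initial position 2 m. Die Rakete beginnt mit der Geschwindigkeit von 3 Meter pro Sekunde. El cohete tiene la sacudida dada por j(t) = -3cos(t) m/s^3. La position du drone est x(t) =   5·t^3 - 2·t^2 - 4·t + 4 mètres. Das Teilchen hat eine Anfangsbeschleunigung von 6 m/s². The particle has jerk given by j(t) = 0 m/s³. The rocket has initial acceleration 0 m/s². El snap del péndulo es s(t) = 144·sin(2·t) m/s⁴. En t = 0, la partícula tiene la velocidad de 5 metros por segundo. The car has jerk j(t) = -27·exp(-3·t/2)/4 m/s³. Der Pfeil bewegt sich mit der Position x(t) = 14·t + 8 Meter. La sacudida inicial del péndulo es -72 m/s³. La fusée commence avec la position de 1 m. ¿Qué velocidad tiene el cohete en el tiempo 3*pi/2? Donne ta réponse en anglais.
To find the answer, we compute 2 integrals of j(t) = -3·cos(t). The antiderivative of jerk is acceleration. Using a(0) = 0, we get a(t) = -3·sin(t). The integral of acceleration is velocity. Using v(0) = 3, we get v(t) = 3·cos(t). From the given velocity equation v(t) = 3·cos(t), we substitute t = 3*pi/2 to get v = 0.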